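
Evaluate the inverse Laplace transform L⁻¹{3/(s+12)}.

L⁻¹{1/(s-a)} = e^(at), so L⁻¹{1/(s+12)} = e^(-12t), and L⁻¹{3/(s+12)} = 3·e^(-12t)

Final answer: 3·e^(-12t)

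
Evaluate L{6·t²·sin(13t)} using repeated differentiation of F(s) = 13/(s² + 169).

F(s) = 13/(s² + 169). F'(s) = -26s/(s² + 169)². F''(s) = -26(169 - 3s²)/(s² + 169)³ = (78s² - 4394)/(s² + 169)³. So L{t²·sin(13t)} = (-1)² F''(s) = (78s² - 4394)/(s² + 169)³. Then L{6·t²·sin(13t)} = 6·(78s² - 4394)/(s² + 169)³ = (468s² - 26364)/(s² + 169)³

Final answer: (468s² - 26364)/(s² + 169)³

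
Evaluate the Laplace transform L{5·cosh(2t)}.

L{cosh(ωt)} = s/(s² - ω²), so L{cosh(2t)} = s/(s² - 4). Then L{5·cosh(2t)} = 5·s/(s² - 4) = 5s/(s² - 4)

Final answer: 5s/(s² - 4)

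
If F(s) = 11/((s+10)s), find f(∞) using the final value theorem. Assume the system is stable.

f(∞) = lim_{s→0} sF(s) = lim_{s→0} 11/(s+10) = 11/10

Final answer: 11/10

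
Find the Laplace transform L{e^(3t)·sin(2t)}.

L{e^(at)·sin(ωt)} = ω/((s-a)² + ω²), so L{e^(3t)·sin(2t)} = 2/((s-3)² + 4)

Final answer: 2/((s-3)² + 4)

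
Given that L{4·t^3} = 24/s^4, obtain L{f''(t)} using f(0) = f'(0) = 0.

L{f''(t)} = s²F(s) - sf(0) - f'(0) = s²·24/s^4 - 0 - 0 = 24/s^2

Final answer: 24/s^2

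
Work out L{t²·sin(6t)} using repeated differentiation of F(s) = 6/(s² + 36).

F(s) = 6/(s² + 36). F'(s) = -12s/(s² + 36)². F''(s) = -12(36 - 3s²)/(s² + 36)³ = (36s² - 432)/(s² + 36)³. So L{t²·sin(6t)} = (-1)² F''(s) = (36s² - 432)/(s² + 36)³

Final answer: (36s² - 432)/(s² + 36)³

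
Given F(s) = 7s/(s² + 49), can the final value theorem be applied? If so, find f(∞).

The final value theorem requires all poles of sF(s) in the left half-plane. sF(s) = 7s²/(s² + 49) has poles at s = ±7i (imaginary axis). Theorem does NOT apply (oscillatory system).

Final answer: Not applicable (oscillatory)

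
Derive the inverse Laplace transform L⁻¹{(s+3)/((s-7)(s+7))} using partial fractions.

Using partial fractions, f(t) = (10e^(7t) + 4e^(-7t))/14

Final answer: (10e^(7t) + 4e^(-7t))/14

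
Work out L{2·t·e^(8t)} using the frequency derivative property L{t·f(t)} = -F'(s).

L{e^(8t)} = 1/(s-8). By frequency derivative: L{t·e^(8t)} = -d/ds[1/(s-8)] = -(-1)/(s-8)² = 1/(s-8)². Then L{2·t·e^(8t)} = 2·1/(s-8)² = 2/(s-8)²

Final answer: 2/(s-8)²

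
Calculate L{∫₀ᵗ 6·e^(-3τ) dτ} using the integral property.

L{∫₀ᵗ f(τ)dτ} = F(s)/s with F(s) = 6/(s+3), so L{∫₀ᵗ 6·e^(-3τ) dτ} = 6/(s(s+3))

Final answer: 6/(s(s+3))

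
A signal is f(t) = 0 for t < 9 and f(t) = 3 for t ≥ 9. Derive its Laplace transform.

f(t) = 3·u(t-9). L{u(t-9)} = e^(-9s)/s, so L{f(t)} = 3·e^(-9s)/s

Final answer: 3·e^(-9s)/s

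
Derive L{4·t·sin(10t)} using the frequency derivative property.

L{sin(10t)} = 10/(s² + 100). By L{t·f(t)} = -F'(s): -d/ds[10/(s² + 100)] = -(10)·(-2s)/(s² + 100)² = 20s/(s² + 100)². Then L{4·t·sin(10t)} = 4·20s/(s² + 100)² = 80s/(s² + 100)²

Final answer: 80s/(s² + 100)²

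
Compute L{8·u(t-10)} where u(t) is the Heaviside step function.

L{u(t-a)} = e^(-as)/s. Here a=10, so L{u(t-10)} = e^(-10s)/s, and L{8·u(t-10)} = 8·e^(-10s)/s

Final answer: 8·e^(-10s)/s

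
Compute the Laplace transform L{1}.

L{1} = 1 · L{1} = 1/s

Final answer: 1/s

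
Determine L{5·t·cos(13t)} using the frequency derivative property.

L{cos(13t)} = s/(s² + 169). Derivative: d/ds[s/(s² + 169)] = [(s² + 169) - s·2s]/(s² + 169)² = (169 - s²)/(s² + 169)². So L{t·cos(13t)} = -F'(s) = (s² - 169)/(s² + 169)². Then L{5·t·cos(13t)} = 5·(s² - 169)/(s² + 169)²

Final answer: 5·(s² - 169)/(s² + 169)²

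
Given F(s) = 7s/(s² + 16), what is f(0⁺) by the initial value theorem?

f(0⁺) = lim_{s→∞} s·7s/(s² + 16) = lim_{s→∞} 7s²/(s² + 16) = 7

Final answer: 7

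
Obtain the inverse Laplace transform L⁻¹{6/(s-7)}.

L⁻¹{1/(s-a)} = e^(at), so L⁻¹{1/(s-7)} = e^(7t), and L⁻¹{6/(s-7)} = 6·e^(7t)

Final answer: 6·e^(7t)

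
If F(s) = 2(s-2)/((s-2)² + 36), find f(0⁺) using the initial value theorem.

f(0⁺) = lim_{s→∞} sF(s) = lim_{s→∞} 2s(s-2)/((s-2)² + 36) = 2

Final answer: 2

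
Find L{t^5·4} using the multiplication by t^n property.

L{4} = 4/s. d^1/ds^1[1/s] = -1/s². d^2/ds^2[1/s] = 2/s^3. d^3/ds^3[1/s] = -6/s^4. d^4/ds^4[1/s] = 24/s^5. d^5/ds^5[1/s] = -120/s^6. So L{t^5} = (-1)^{5}·-120/s^6 = 120/s^6. Then L{t^5·4} = 4·120/s^6 = 480/s^6

Final answer: 480/s^6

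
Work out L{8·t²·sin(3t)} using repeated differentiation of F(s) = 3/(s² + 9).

F(s) = 3/(s² + 9). F'(s) = -6s/(s² + 9)². F''(s) = -6(9 - 3s²)/(s² + 9)³ = (18s² - 54)/(s² + 9)³. So L{t²·sin(3t)} = (-1)² F''(s) = (18s² - 54)/(s² + 9)³. Then L{8·t²·sin(3t)} = 8·(18s² - 54)/(s² + 9)³ = (144s² - 432)/(s² + 9)³

Final answer: (144s² - 432)/(s² + 9)³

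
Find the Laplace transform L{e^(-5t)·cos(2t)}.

L{e^(at)·cos(ωt)} = (s-a)/((s-a)² + ω²), so L{e^(-5t)·cos(2t)} = (s+5)/((s+5)² + 4)

Final answer: (s+5)/((s+5)² + 4)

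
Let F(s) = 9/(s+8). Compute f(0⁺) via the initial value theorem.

f(0⁺) = lim_{s→∞} s·9/(s+8) = lim_{s→∞} 9s/(s+8) = 9

Final answer: 9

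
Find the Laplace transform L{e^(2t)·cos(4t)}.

L{e^(at)·cos(ωt)} = (s-a)/((s-a)² + ω²), so L{e^(2t)·cos(4t)} = (s-2)/((s-2)² + 16)

Final answer: (s-2)/((s-2)² + 16)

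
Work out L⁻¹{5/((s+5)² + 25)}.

Form: b/((s-a)² + b²) → e^(at)sin(bt). With a=-5, b=5

Final answer: e^(-5t)·sin(5t)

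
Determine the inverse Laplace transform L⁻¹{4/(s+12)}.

L⁻¹{1/(s-a)} = e^(at), so L⁻¹{1/(s+12)} = e^(-12t), and L⁻¹{4/(s+12)} = 4·e^(-12t)

Final answer: 4·e^(-12t)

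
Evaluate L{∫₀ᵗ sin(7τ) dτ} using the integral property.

L{∫₀ᵗ f(τ)dτ} = F(s)/s with F(s) = 7/(s² + 49), so the result is (7/(s² + 49))/s = 7/(s(s² + 49))

Final answer: 7/(s(s² + 49))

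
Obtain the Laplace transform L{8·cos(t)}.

L{cos(ωt)} = s/(s² + ω²), so L{cos(t)} = s/(s² + 1). Then L{8·cos(t)} = 8·s/(s² + 1) = 8s/(s² + 1)

Final answer: 8s/(s² + 1)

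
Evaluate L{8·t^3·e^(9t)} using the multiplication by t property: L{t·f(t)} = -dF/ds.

Using L{t^n·e^(at)} = n!/(s-a)^(n+1), L{t^3·e^(9t)} = 6/(s-9)^4, so L{8·t^3·e^(9t)} = 8·6/(s-9)^4 = 48/(s-9)^4

Final answer: 48/(s-9)^4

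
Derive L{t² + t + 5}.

L{t² + t + 5} = 2/s³ + 1/s² + 5/s = 2/s³ + 1/s² + 5/s

Final answer: 2/s³ + 1/s² + 5/s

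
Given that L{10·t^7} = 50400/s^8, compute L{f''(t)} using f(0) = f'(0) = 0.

L{f''(t)} = s²F(s) - sf(0) - f'(0) = s²·50400/s^8 - 0 - 0 = 50400/s^6

Final answer: 50400/s^6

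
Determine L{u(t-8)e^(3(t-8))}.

u(t-a)f(t-a) with f(t)=e^(3t). L{e^(3t)} = 1/(s-3). By time shift: e^(-8s)/(s-3)

Final answer: e^(-8s)/(s-3)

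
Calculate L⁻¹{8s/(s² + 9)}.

This is the form c·s/(s² + a²) with a = 3, c = 8. L⁻¹ = 8·cos(3t)

Final answer: 8·cos(3t)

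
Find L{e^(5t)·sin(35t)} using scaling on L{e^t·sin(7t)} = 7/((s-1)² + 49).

Scaling with a=5: L{e^(5t)·sin(35t)} = (1/5) · 7/((s/5-1)² + 49). Simplifying: 35/((s-5)² + 1225)

Final answer: 35/((s-5)² + 1225)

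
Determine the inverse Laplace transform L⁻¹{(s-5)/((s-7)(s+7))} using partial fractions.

Using partial fractions, f(t) = (2e^(7t) + 12e^(-7t))/14

Final answer: (2e^(7t) + 12e^(-7t))/14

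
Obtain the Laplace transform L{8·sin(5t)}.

L{sin(ωt)} = ω/(s² + ω²), so L{sin(5t)} = 5/(s² + 25). Then L{8·sin(5t)} = 8·5/(s² + 25) = 40/(s² + 25)

Final answer: 40/(s² + 25)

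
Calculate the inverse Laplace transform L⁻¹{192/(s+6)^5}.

L⁻¹{n!/(s-a)^(n+1)} = t^n·e^(at) with n=4, a=-6. So L⁻¹{24/(s+6)^5} = t^4·e^(-6t), and L⁻¹{192/(s+6)^5} = (192/24)·t^4·e^(-6t) = 8·t^4·e^(-6t)

Final answer: 8·t^4·e^(-6t)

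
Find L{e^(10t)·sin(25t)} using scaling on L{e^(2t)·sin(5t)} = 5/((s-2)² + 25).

Scaling with a=5: L{e^(10t)·sin(25t)} = (1/5) · 5/((s/5-2)² + 25). Simplifying: 25/((s-10)² + 625)

Final answer: 25/((s-10)² + 625)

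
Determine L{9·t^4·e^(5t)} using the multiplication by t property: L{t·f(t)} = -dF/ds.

Using L{t^n·e^(at)} = n!/(s-a)^(n+1), L{t^4·e^(5t)} = 24/(s-5)^5, so L{9·t^4·e^(5t)} = 9·24/(s-5)^5 = 216/(s-5)^5

Final answer: 216/(s-5)^5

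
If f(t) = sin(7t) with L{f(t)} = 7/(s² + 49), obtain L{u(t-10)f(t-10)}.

Time shift theorem: L{u(t-a)f(t-a)} = e^(-as)F(s). Here a=10, F(s) = 7/(s² + 49), so L{u(t-10)f(t-10)} = e^(-10s)·7/(s² + 49)

Final answer: e^(-10s)·7/(s² + 49)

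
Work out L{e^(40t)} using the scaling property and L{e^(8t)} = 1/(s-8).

Using L{f(at)} = (1/a)F(s/a) with a=5 and f(t) = e^(8t): L{e^(40t)} = (1/5) · 1/((s/5)-8) = (1/5) · 5/(s-40) = 1/(s-40)

Final answer: 1/(s-40)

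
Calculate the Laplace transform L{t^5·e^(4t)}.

L{t^n·e^(at)} = n!/(s-a)^(n+1), so L{t^5·e^(4t)} = 120/(s-4)^6

Final answer: 120/(s-4)^6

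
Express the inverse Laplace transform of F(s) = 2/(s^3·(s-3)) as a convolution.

2/(s^3·(s-3)) = (2/s^3)·(1/(s-3)) = L{t^2}·L{e^(3t)}. So f(t) = t^2*e^(3t) = ∫₀ᵗ τ^2·e^(3(t-τ)) dτ

Final answer: ∫₀ᵗ τ^2·e^(3(t-τ)) dτ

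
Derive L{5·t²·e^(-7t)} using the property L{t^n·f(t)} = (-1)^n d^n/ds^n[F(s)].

L{e^(-7t)} = 1/(s+7). d/ds[1/(s+7)] = -1/(s+7)². d²/ds²[1/(s+7)] = 2/(s+7)³. So L{t²·e^(-7t)} = (-1)² · 2/(s+7)³ = 2/(s+7)³. Then L{5·t²·e^(-7t)} = 5·2/(s+7)³ = 10/(s+7)³

Final answer: 10/(s+7)³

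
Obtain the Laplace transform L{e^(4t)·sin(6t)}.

L{e^(at)·sin(ωt)} = ω/((s-a)² + ω²), so L{e^(4t)·sin(6t)} = 6/((s-4)² + 36)

Final answer: 6/((s-4)² + 36)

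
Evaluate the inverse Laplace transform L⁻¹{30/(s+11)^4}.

L⁻¹{n!/(s-a)^(n+1)} = t^n·e^(at) with n=3, a=-11. So L⁻¹{6/(s+11)^4} = t^3·e^(-11t), and L⁻¹{30/(s+11)^4} = (30/6)·t^3·e^(-11t) = 5·t^3·e^(-11t)

Final answer: 5·t^3·e^(-11t)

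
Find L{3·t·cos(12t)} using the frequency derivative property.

L{cos(12t)} = s/(s² + 144). Derivative: d/ds[s/(s² + 144)] = [(s² + 144) - s·2s]/(s² + 144)² = (144 - s²)/(s² + 144)². So L{t·cos(12t)} = -F'(s) = (s² - 144)/(s² + 144)². Then L{3·t·cos(12t)} = 3·(s² - 144)/(s² + 144)²

Final answer: 3·(s² - 144)/(s² + 144)²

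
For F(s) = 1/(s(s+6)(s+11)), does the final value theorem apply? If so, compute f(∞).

Poles of sF(s) = 1/((s+6)(s+11)) are at s = -6 and s = -11, both in the left half-plane. Theorem applies. f(∞) = lim_{s→0} sF(s) = 1/(6·11) = 1/66

Final answer: 1/66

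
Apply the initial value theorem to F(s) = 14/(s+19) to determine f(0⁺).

f(0⁺) = lim_{s→∞} s·14/(s+19) = lim_{s→∞} 14s/(s+19) = 14

Final answer: 14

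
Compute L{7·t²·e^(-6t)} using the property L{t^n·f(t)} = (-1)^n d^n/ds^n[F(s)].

L{e^(-6t)} = 1/(s+6). d/ds[1/(s+6)] = -1/(s+6)². d²/ds²[1/(s+6)] = 2/(s+6)³. So L{t²·e^(-6t)} = (-1)² · 2/(s+6)³ = 2/(s+6)³. Then L{7·t²·e^(-6t)} = 7·2/(s+6)³ = 14/(s+6)³

Final answer: 14/(s+6)³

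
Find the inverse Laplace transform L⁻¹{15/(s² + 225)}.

L⁻¹{15/(s² + 225)} = sin(15t)

Final answer: sin(15t)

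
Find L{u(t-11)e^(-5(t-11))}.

u(t-a)f(t-a) with f(t)=e^(-5t). L{e^(-5t)} = 1/(s+5). By time shift: e^(-11s)/(s+5)

Final answer: e^(-11s)/(s+5)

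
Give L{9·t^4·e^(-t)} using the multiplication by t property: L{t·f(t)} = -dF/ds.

Using L{t^n·e^(at)} = n!/(s-a)^(n+1), L{t^4·e^(-t)} = 24/(s+1)^5, so L{9·t^4·e^(-t)} = 9·24/(s+1)^5 = 216/(s+1)^5

Final answer: 216/(s+1)^5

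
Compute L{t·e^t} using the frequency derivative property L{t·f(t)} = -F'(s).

L{e^t} = 1/(s-1). By frequency derivative: L{t·e^t} = -d/ds[1/(s-1)] = -(-1)/(s-1)² = 1/(s-1)²

Final answer: 1/(s-1)²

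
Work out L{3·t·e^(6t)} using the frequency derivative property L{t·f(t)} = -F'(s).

L{e^(6t)} = 1/(s-6). By frequency derivative: L{t·e^(6t)} = -d/ds[1/(s-6)] = -(-1)/(s-6)² = 1/(s-6)². Then L{3·t·e^(6t)} = 3·1/(s-6)² = 3/(s-6)²

Final answer: 3/(s-6)²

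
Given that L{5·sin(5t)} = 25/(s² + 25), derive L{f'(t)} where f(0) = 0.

L{f'(t)} = s·F(s) - f(0) = s·25/(s² + 25) - 0 = 25s/(s² + 25)

Final answer: 25s/(s² + 25)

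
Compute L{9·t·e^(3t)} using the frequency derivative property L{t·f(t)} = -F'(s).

L{e^(3t)} = 1/(s-3). By frequency derivative: L{t·e^(3t)} = -d/ds[1/(s-3)] = -(-1)/(s-3)² = 1/(s-3)². Then L{9·t·e^(3t)} = 9·1/(s-3)² = 9/(s-3)²

Final answer: 9/(s-3)²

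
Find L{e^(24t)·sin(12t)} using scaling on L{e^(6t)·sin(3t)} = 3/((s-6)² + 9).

Scaling with a=4: L{e^(24t)·sin(12t)} = (1/4) · 3/((s/4-6)² + 9). Simplifying: 12/((s-24)² + 144)

Final answer: 12/((s-24)² + 144)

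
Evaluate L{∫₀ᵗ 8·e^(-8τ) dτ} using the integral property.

L{∫₀ᵗ f(τ)dτ} = F(s)/s with F(s) = 8/(s+8), so L{∫₀ᵗ 8·e^(-8τ) dτ} = 8/(s(s+8))

Final answer: 8/(s(s+8))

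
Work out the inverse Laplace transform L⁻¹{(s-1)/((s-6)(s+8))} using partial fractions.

Using partial fractions, f(t) = (5e^(6t) + 9e^(-8t))/14

Final answer: (5e^(6t) + 9e^(-8t))/14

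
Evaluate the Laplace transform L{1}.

L{1} = 1 · L{1} = 1/s

Final answer: 1/s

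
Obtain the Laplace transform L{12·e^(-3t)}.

L{e^(at)} = 1/(s-a), so L{e^(-3t)} = 1/(s+3). Then L{12·e^(-3t)} = 12/(s+3)

Final answer: 12/(s+3)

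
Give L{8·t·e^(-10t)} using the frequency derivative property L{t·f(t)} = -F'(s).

L{e^(-10t)} = 1/(s+10). By frequency derivative: L{t·e^(-10t)} = -d/ds[1/(s+10)] = -(-1)/(s+10)² = 1/(s+10)². Then L{8·t·e^(-10t)} = 8·1/(s+10)² = 8/(s+10)²

Final answer: 8/(s+10)²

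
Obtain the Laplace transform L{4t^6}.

L{4t^6} = 4 · L{t^6} = 4 · 720/s^7 = 2880/s^7

Final answer: 2880/s^7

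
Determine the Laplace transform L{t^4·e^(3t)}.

L{t^n·e^(at)} = n!/(s-a)^(n+1), so L{t^4·e^(3t)} = 24/(s-3)^5

Final answer: 24/(s-3)^5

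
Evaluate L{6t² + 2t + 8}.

L{6t² + 2t + 8} = 6·2/s³ + 2/s² + 8/s = 12/s³ + 2/s² + 8/s

Final answer: 12/s³ + 2/s² + 8/s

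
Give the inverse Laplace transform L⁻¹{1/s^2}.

L⁻¹{n!/s^(n+1)} = t^n with n=1. So L⁻¹{1/s^2} = t

Final answer: t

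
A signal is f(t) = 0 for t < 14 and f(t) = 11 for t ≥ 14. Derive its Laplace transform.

f(t) = 11·u(t-14). L{u(t-14)} = e^(-14s)/s, so L{f(t)} = 11·e^(-14s)/s

Final answer: 11·e^(-14s)/s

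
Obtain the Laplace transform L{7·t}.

L{t^n} = n!/s^(n+1), so L{t} = 1/s^2. Then L{7·t} = 7·1/s^2 = 7/s^2

Final answer: 7/s^2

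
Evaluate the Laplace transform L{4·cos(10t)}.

L{cos(ωt)} = s/(s² + ω²), so L{cos(10t)} = s/(s² + 100). Then L{4·cos(10t)} = 4·s/(s² + 100) = 4s/(s² + 100)

Final answer: 4s/(s² + 100)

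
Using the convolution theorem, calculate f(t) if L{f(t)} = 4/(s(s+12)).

4/(s(s+12)) = (4/s)·(1/(s+12)) = L{4}·L{e^(-12t)}. By convolution, f(t) = 4*e^(-12t) = ∫₀ᵗ 4·e^(-12τ) dτ = 4·(1 - e^(-12t))/12

Final answer: 4·(1 - e^(-12t))/12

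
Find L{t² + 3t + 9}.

L{t² + 3t + 9} = 2/s³ + 3/s² + 9/s = 2/s³ + 3/s² + 9/s

Final answer: 2/s³ + 3/s² + 9/s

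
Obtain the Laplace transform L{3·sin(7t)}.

L{sin(ωt)} = ω/(s² + ω²), so L{sin(7t)} = 7/(s² + 49). Then L{3·sin(7t)} = 3·7/(s² + 49) = 21/(s² + 49)

Final answer: 21/(s² + 49)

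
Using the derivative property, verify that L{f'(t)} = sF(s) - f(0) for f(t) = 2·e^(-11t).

f'(t) = -22e^(-11t). Direct: L{f'(t)} = -22/(s+11). Property: s·2/(s+11) - 2 = (2s - 2(s+11))/(s+11) = -22/(s+11). ✓

Final answer: -22/(s+11)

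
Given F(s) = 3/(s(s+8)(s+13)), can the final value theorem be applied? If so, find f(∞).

Poles of sF(s) = 3/((s+8)(s+13)) are at s = -8 and s = -13, both in the left half-plane. Theorem applies. f(∞) = lim_{s→0} sF(s) = 3/(8·13) = 3/104

Final answer: 3/104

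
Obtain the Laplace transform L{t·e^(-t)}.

L{t^n·e^(at)} = n!/(s-a)^(n+1), so L{t·e^(-t)} = 1/(s+1)^2

Final answer: 1/(s+1)^2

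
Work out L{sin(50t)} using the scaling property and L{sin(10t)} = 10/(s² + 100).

Using L{f(at)} = (1/a)F(s/a) with a=5: L{sin(50t)} = (1/5) · 10/((s/5)² + 100) = (1/5) · 10·25/(s² + 2500) = 50/(s² + 2500)

Final answer: 50/(s² + 2500)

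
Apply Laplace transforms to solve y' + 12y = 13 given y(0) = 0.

sY + 12Y = 13/s. Y = 13/(s(s+12)). Partial fractions: Y = 13/12/s - 13/12/(s+12)

Final answer: y(t) = 13/12(1 - e^(-12t))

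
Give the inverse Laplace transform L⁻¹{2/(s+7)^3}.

L⁻¹{n!/(s-a)^(n+1)} = t^n·e^(at), so L⁻¹{2/(s+7)^3} = t^2·e^(-7t)

Final answer: t^2·e^(-7t)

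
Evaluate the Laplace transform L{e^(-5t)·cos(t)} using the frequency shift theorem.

Frequency shift: L{e^(at)f(t)} = F(s-a). L{e^(-5t)·cos(t)} = (s+5)/((s+5)² + 1)

Final answer: (s+5)/((s+5)² + 1)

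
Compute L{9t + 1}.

L{9t + 1} = 9·L{t} + L{1} = 9/s² + 1/s

Final answer: 9/s² + 1/s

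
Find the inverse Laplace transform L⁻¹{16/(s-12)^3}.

L⁻¹{n!/(s-a)^(n+1)} = t^n·e^(at) with n=2, a=12. So L⁻¹{2/(s-12)^3} = t^2·e^(12t), and L⁻¹{16/(s-12)^3} = (16/2)·t^2·e^(12t) = 8·t^2·e^(12t)

Final answer: 8·t^2·e^(12t)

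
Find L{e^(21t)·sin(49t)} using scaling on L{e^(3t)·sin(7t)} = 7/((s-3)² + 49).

Scaling with a=7: L{e^(21t)·sin(49t)} = (1/7) · 7/((s/7-3)² + 49). Simplifying: 49/((s-21)² + 2401)

Final answer: 49/((s-21)² + 2401)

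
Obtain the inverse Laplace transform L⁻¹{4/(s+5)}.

L⁻¹{1/(s-a)} = e^(at), so L⁻¹{1/(s+5)} = e^(-5t), and L⁻¹{4/(s+5)} = 4·e^(-5t)

Final answer: 4·e^(-5t)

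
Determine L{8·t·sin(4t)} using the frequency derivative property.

L{sin(4t)} = 4/(s² + 16). By L{t·f(t)} = -F'(s): -d/ds[4/(s² + 16)] = -(4)·(-2s)/(s² + 16)² = 8s/(s² + 16)². Then L{8·t·sin(4t)} = 8·8s/(s² + 16)² = 64s/(s² + 16)²

Final answer: 64s/(s² + 16)²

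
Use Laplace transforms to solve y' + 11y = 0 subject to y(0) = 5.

L{y'} + 11L{y} = 0. sY - 5 + 11Y = 0. Y(s+11) = 5. Y = 5/(s+11)

Final answer: y(t) = 5e^(-11t)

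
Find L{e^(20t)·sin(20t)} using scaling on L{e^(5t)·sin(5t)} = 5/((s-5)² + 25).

Scaling with a=4: L{e^(20t)·sin(20t)} = (1/4) · 5/((s/4-5)² + 25). Simplifying: 20/((s-20)² + 400)

Final answer: 20/((s-20)² + 400)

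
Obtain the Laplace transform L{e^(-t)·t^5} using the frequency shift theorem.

L{e^(at)·t^n} = n!/(s-a)^(n+1), so L{e^(-t)·t^5} = 120/(s+1)^6

Final answer: 120/(s+1)^6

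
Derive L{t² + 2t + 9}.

L{t² + 2t + 9} = 2/s³ + 2/s² + 9/s = 2/s³ + 2/s² + 9/s

Final answer: 2/s³ + 2/s² + 9/s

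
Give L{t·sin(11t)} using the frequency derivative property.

L{sin(11t)} = 11/(s² + 121). By L{t·f(t)} = -F'(s): -d/ds[11/(s² + 121)] = -(11)·(-2s)/(s² + 121)² = 22s/(s² + 121)²

Final answer: 22s/(s² + 121)²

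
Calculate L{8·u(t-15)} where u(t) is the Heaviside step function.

L{u(t-a)} = e^(-as)/s. Here a=15, so L{u(t-15)} = e^(-15s)/s, and L{8·u(t-15)} = 8·e^(-15s)/s

Final answer: 8·e^(-15s)/s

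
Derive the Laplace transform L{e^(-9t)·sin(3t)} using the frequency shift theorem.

Frequency shift: L{e^(at)f(t)} = F(s-a). L{e^(-9t)·sin(3t)} = 3/((s+9)² + 9)

Final answer: 3/((s+9)² + 9)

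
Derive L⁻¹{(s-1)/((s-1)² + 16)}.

Using frequency shift: L⁻¹{(s-a)/((s-a)² + b²)} = e^(at)cos(bt). Here a=1, b=4

Final answer: e^t·cos(4t)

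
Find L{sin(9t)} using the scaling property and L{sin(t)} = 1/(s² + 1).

Using L{f(at)} = (1/a)F(s/a) with a=9: L{sin(9t)} = (1/9) · 1/((s/9)² + 1) = (1/9) · 1·81/(s² + 81) = 9/(s² + 81)

Final answer: 9/(s² + 81)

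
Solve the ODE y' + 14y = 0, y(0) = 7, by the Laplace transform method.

L{y'} + 14L{y} = 0. sY - 7 + 14Y = 0. Y(s+14) = 7. Y = 7/(s+14)

Final answer: y(t) = 7e^(-14t)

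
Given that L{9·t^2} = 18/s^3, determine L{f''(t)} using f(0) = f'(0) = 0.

L{f''(t)} = s²F(s) - sf(0) - f'(0) = s²·18/s^3 - 0 - 0 = 18/s

Final answer: 18/s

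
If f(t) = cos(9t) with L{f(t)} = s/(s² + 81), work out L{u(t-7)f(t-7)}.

Time shift theorem: L{u(t-a)f(t-a)} = e^(-as)F(s). Here a=7, F(s) = s/(s² + 81), so L{u(t-7)f(t-7)} = e^(-7s)·s/(s² + 81)

Final answer: e^(-7s)·s/(s² + 81)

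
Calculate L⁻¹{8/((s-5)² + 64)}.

Form: b/((s-a)² + b²) → e^(at)sin(bt). With a=5, b=8

Final answer: e^(5t)·sin(8t)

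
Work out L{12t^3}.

L{t^n} = n!/s^(n+1). So L{12t^3} = 12·3!/s^4 = 72/s^4

Final answer: 72/s^4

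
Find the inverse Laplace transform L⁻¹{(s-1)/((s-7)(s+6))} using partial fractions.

Using partial fractions, f(t) = (6e^(7t) + 7e^(-6t))/13

Final answer: (6e^(7t) + 7e^(-6t))/13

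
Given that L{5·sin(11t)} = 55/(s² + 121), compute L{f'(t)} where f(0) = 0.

L{f'(t)} = s·F(s) - f(0) = s·55/(s² + 121) - 0 = 55s/(s² + 121)

Final answer: 55s/(s² + 121)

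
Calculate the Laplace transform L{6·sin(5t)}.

L{sin(ωt)} = ω/(s² + ω²), so L{sin(5t)} = 5/(s² + 25). Then L{6·sin(5t)} = 6·5/(s² + 25) = 30/(s² + 25)

Final answer: 30/(s² + 25)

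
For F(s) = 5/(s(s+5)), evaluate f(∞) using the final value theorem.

f(∞) = lim_{s→0} s·5/(s(s+5)) = lim_{s→0} 5/(s+5) = 5/5 = 1

Final answer: 1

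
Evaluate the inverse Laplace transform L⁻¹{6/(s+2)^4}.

L⁻¹{n!/(s-a)^(n+1)} = t^n·e^(at), so L⁻¹{6/(s+2)^4} = t^3·e^(-2t)

Final answer: t^3·e^(-2t)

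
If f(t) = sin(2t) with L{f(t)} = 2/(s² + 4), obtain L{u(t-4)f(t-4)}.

Time shift theorem: L{u(t-a)f(t-a)} = e^(-as)F(s). Here a=4, F(s) = 2/(s² + 4), so L{u(t-4)f(t-4)} = e^(-4s)·2/(s² + 4)

Final answer: e^(-4s)·2/(s² + 4)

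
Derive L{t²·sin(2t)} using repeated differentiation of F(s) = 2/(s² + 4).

F(s) = 2/(s² + 4). F'(s) = -4s/(s² + 4)². F''(s) = -4(4 - 3s²)/(s² + 4)³ = (12s² - 16)/(s² + 4)³. So L{t²·sin(2t)} = (-1)² F''(s) = (12s² - 16)/(s² + 4)³

Final answer: (12s² - 16)/(s² + 4)³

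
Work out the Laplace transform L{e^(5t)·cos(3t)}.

L{e^(at)·cos(ωt)} = (s-a)/((s-a)² + ω²), so L{e^(5t)·cos(3t)} = (s-5)/((s-5)² + 9)

Final answer: (s-5)/((s-5)² + 9)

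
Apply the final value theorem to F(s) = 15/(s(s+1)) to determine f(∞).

f(∞) = lim_{s→0} s·15/(s(s+1)) = lim_{s→0} 15/(s+1) = 15/1 = 15

Final answer: 15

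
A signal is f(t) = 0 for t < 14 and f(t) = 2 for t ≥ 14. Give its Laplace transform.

f(t) = 2·u(t-14). L{u(t-14)} = e^(-14s)/s, so L{f(t)} = 2·e^(-14s)/s

Final answer: 2·e^(-14s)/s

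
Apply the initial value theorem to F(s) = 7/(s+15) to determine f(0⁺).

f(0⁺) = lim_{s→∞} s·7/(s+15) = lim_{s→∞} 7s/(s+15) = 7

Final answer: 7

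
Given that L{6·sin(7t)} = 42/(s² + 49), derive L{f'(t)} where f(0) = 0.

L{f'(t)} = s·F(s) - f(0) = s·42/(s² + 49) - 0 = 42s/(s² + 49)

Final answer: 42s/(s² + 49)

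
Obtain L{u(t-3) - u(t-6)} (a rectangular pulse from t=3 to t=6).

L{u(t-a)} = e^(-as)/s. L{u(t-3) - u(t-6)} = (e^(-3s) - e^(-6s))/s

Final answer: (e^(-3s) - e^(-6s))/s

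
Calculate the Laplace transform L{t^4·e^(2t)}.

L{t^n·e^(at)} = n!/(s-a)^(n+1), so L{t^4·e^(2t)} = 24/(s-2)^5

Final answer: 24/(s-2)^5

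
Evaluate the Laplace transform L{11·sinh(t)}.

L{sinh(ωt)} = ω/(s² - ω²), so L{sinh(t)} = 1/(s² - 1). Then L{11·sinh(t)} = 11·1/(s² - 1) = 11/(s² - 1)

Final answer: 11/(s² - 1)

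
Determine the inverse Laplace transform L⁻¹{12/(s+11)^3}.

L⁻¹{n!/(s-a)^(n+1)} = t^n·e^(at) with n=2, a=-11. So L⁻¹{2/(s+11)^3} = t^2·e^(-11t), and L⁻¹{12/(s+11)^3} = (12/2)·t^2·e^(-11t) = 6·t^2·e^(-11t)

Final answer: 6·t^2·e^(-11t)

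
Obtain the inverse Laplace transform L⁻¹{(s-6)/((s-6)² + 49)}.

Using frequency shift, L⁻¹{(s-6)/((s-6)² + 49)} = e^(6t)·cos(7t)

Final answer: e^(6t)·cos(7t)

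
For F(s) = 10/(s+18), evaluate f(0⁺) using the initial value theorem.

f(0⁺) = lim_{s→∞} s·10/(s+18) = lim_{s→∞} 10s/(s+18) = 10

Final answer: 10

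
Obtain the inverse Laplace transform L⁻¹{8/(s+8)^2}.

L⁻¹{n!/(s-a)^(n+1)} = t^n·e^(at) with n=1, a=-8. So L⁻¹{1/(s+8)^2} = t·e^(-8t), and L⁻¹{8/(s+8)^2} = (8/1)·t·e^(-8t) = 8·t·e^(-8t)

Final answer: 8·t·e^(-8t)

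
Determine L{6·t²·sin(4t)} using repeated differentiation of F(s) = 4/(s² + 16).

F(s) = 4/(s² + 16). F'(s) = -8s/(s² + 16)². F''(s) = -8(16 - 3s²)/(s² + 16)³ = (24s² - 128)/(s² + 16)³. So L{t²·sin(4t)} = (-1)² F''(s) = (24s² - 128)/(s² + 16)³. Then L{6·t²·sin(4t)} = 6·(24s² - 128)/(s² + 16)³ = (144s² - 768)/(s² + 16)³

Final answer: (144s² - 768)/(s² + 16)³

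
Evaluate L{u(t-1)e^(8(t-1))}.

u(t-a)f(t-a) with f(t)=e^(8t). L{e^(8t)} = 1/(s-8). By time shift: e^(-s)/(s-8)

Final answer: e^(-s)/(s-8)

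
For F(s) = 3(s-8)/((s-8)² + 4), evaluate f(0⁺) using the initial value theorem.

f(0⁺) = lim_{s→∞} sF(s) = lim_{s→∞} 3s(s-8)/((s-8)² + 4) = 3

Final answer: 3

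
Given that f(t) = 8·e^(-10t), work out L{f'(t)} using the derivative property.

f(0) = 8, F(s) = 8/(s+10). L{f'(t)} = s·F(s) - f(0) = 8s/(s+10) - 8 = (8s - 8(s+10))/(s+10) = -80/(s+10)

Final answer: -80/(s+10)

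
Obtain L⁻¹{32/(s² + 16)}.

This is the form c·a/(s² + a²) with a = 4, c = 8. L⁻¹ = 8·sin(4t)

Final answer: 8·sin(4t)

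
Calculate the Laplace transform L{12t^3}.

L{12t^3} = 12 · L{t^3} = 12 · 6/s^4 = 72/s^4

Final answer: 72/s^4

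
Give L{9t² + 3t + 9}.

L{9t² + 3t + 9} = 9·2/s³ + 3/s² + 9/s = 18/s³ + 3/s² + 9/s

Final answer: 18/s³ + 3/s² + 9/s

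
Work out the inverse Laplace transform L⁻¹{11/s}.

L⁻¹{c/s} = c, so L⁻¹{11/s} = 11

Final answer: 11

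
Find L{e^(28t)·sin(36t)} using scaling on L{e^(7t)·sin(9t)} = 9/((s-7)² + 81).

Scaling with a=4: L{e^(28t)·sin(36t)} = (1/4) · 9/((s/4-7)² + 81). Simplifying: 36/((s-28)² + 1296)

Final answer: 36/((s-28)² + 1296)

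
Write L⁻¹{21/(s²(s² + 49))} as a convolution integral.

21/(s²(s² + 49)) = (1/s²)·(21/(s² + 49)) = L{t}·L{3·sin(7t)}. So f(t) = t*(3·sin(7t)) = ∫₀ᵗ 3τ·sin(7(t-τ)) dτ

Final answer: ∫₀ᵗ 3τ·sin(7(t-τ)) dτ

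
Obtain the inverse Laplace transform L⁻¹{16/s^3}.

L⁻¹{n!/s^(n+1)} = t^n with n=2. So L⁻¹{2/s^3} = t^2, and L⁻¹{16/s^3} = (16/2)·t^2 = 8·t^2

Final answer: 8·t^2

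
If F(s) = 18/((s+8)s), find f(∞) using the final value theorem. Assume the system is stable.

f(∞) = lim_{s→0} sF(s) = lim_{s→0} 18/(s+8) = 9/4

Final answer: 9/4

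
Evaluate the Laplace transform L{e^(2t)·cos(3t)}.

L{e^(at)·cos(ωt)} = (s-a)/((s-a)² + ω²), so L{e^(2t)·cos(3t)} = (s-2)/((s-2)² + 9)

Final answer: (s-2)/((s-2)² + 9)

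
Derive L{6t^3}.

L{t^n} = n!/s^(n+1). So L{6t^3} = 6·3!/s^4 = 36/s^4

Final answer: 36/s^4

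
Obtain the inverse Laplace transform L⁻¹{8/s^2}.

L⁻¹{n!/s^(n+1)} = t^n with n=1. So L⁻¹{1/s^2} = t, and L⁻¹{8/s^2} = (8/1)·t = 8·t

Final answer: 8·t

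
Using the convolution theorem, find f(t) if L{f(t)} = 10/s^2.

10/s^2 = (10/s)·(1/s) = L{10}·L{1}. By convolution, f(t) = 10*1 = ∫₀ᵗ 10·1 dτ = 10·t

Final answer: 10·t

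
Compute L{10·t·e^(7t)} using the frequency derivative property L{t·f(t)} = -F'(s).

L{e^(7t)} = 1/(s-7). By frequency derivative: L{t·e^(7t)} = -d/ds[1/(s-7)] = -(-1)/(s-7)² = 1/(s-7)². Then L{10·t·e^(7t)} = 10·1/(s-7)² = 10/(s-7)²

Final answer: 10/(s-7)²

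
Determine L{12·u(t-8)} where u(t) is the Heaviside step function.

L{u(t-a)} = e^(-as)/s. Here a=8, so L{u(t-8)} = e^(-8s)/s, and L{12·u(t-8)} = 12·e^(-8s)/s

Final answer: 12·e^(-8s)/s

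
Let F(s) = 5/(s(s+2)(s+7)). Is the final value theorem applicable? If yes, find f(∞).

Poles of sF(s) = 5/((s+2)(s+7)) are at s = -2 and s = -7, both in the left half-plane. Theorem applies. f(∞) = lim_{s→0} sF(s) = 5/(2·7) = 5/14

Final answer: 5/14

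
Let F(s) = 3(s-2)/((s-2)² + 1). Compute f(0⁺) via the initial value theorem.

f(0⁺) = lim_{s→∞} sF(s) = lim_{s→∞} 3s(s-2)/((s-2)² + 1) = 3

Final answer: 3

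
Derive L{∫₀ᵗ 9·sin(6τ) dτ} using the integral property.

L{∫₀ᵗ f(τ)dτ} = F(s)/s with F(s) = 54/(s² + 36), so the result is (54/(s² + 36))/s = 54/(s(s² + 36))

Final answer: 54/(s(s² + 36))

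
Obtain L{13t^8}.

L{t^n} = n!/s^(n+1). So L{13t^8} = 13·8!/s^9 = 524160/s^9

Final answer: 524160/s^9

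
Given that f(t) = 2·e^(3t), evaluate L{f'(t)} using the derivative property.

f(0) = 2, F(s) = 2/(s-3). L{f'(t)} = s·F(s) - f(0) = 2s/(s-3) - 2 = (2s - 2(s-3))/(s-3) = 6/(s-3)

Final answer: 6/(s-3)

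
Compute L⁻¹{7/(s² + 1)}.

This is the form c·a/(s² + a²) with a = 1, c = 7. L⁻¹ = 7·sin(t)

Final answer: 7·sin(t)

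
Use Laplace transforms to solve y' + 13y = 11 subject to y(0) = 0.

sY + 13Y = 11/s. Y = 11/(s(s+13)). Partial fractions: Y = 11/13/s - 11/13/(s+13)

Final answer: y(t) = 11/13(1 - e^(-13t))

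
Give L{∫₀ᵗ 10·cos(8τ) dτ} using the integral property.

L{∫₀ᵗ f(τ)dτ} = F(s)/s with F(s) = 10s/(s² + 64), so the result is (10s/(s² + 64))/s = 10/(s² + 64)

Final answer: 10/(s² + 64)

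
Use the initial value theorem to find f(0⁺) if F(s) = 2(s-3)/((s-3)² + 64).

f(0⁺) = lim_{s→∞} sF(s) = lim_{s→∞} 2s(s-3)/((s-3)² + 64) = 2

Final answer: 2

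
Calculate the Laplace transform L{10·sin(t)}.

L{sin(ωt)} = ω/(s² + ω²), so L{sin(t)} = 1/(s² + 1). Then L{10·sin(t)} = 10·1/(s² + 1) = 10/(s² + 1)

Final answer: 10/(s² + 1)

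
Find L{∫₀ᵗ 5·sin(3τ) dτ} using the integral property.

L{∫₀ᵗ f(τ)dτ} = F(s)/s with F(s) = 15/(s² + 9), so the result is (15/(s² + 9))/s = 15/(s(s² + 9))

Final answer: 15/(s(s² + 9))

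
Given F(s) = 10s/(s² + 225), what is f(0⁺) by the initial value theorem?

f(0⁺) = lim_{s→∞} s·10s/(s² + 225) = lim_{s→∞} 10s²/(s² + 225) = 10

Final answer: 10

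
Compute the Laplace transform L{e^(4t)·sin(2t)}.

L{e^(at)·sin(ωt)} = ω/((s-a)² + ω²), so L{e^(4t)·sin(2t)} = 2/((s-4)² + 4)

Final answer: 2/((s-4)² + 4)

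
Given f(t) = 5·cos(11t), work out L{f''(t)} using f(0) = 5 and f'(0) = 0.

F(s) = 5s/(s² + 121). L{f''(t)} = s²F(s) - sf(0) - f'(0) = 5s³/(s² + 121) - 5s = (5s³ - 5s(s² + 121))/(s² + 121) = -605s/(s² + 121)

Final answer: -605s/(s² + 121)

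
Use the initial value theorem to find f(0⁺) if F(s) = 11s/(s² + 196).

f(0⁺) = lim_{s→∞} s·11s/(s² + 196) = lim_{s→∞} 11s²/(s² + 196) = 11

Final answer: 11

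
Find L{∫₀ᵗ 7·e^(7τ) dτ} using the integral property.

L{∫₀ᵗ f(τ)dτ} = F(s)/s with F(s) = 7/(s-7), so L{∫₀ᵗ 7·e^(7τ) dτ} = 7/(s(s-7))

Final answer: 7/(s(s-7))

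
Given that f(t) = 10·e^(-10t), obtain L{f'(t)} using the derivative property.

f(0) = 10, F(s) = 10/(s+10). L{f'(t)} = s·F(s) - f(0) = 10s/(s+10) - 10 = (10s - 10(s+10))/(s+10) = -100/(s+10)

Final answer: -100/(s+10)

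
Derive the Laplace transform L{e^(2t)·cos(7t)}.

L{e^(at)·cos(ωt)} = (s-a)/((s-a)² + ω²), so L{e^(2t)·cos(7t)} = (s-2)/((s-2)² + 49)

Final answer: (s-2)/((s-2)² + 49)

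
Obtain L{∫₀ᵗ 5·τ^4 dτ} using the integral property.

L{∫₀ᵗ f(τ)dτ} = F(s)/s with f(t) = 5t^4. F(s) = 120/s^5, so L{∫₀ᵗ 5·τ^4 dτ} = (120/s^5)/s = 120/s^6. (Check: ∫₀ᵗ 5·τ^4 dτ = 5t^5/5.)

Final answer: 120/s^6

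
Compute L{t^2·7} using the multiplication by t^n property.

L{7} = 7/s. d^1/ds^1[1/s] = -1/s². d^2/ds^2[1/s] = 2/s^3. So L{t^2} = (-1)^{2}·2/s^3 = 2/s^3. Then L{t^2·7} = 7·2/s^3 = 14/s^3

Final answer: 14/s^3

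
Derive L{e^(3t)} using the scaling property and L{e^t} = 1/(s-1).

Using L{f(at)} = (1/a)F(s/a) with a=3 and f(t) = e^t: L{e^(3t)} = (1/3) · 1/((s/3)-1) = (1/3) · 3/(s-3) = 1/(s-3)

Final answer: 1/(s-3)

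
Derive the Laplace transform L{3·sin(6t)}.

L{sin(ωt)} = ω/(s² + ω²), so L{sin(6t)} = 6/(s² + 36). Then L{3·sin(6t)} = 3·6/(s² + 36) = 18/(s² + 36)

Final answer: 18/(s² + 36)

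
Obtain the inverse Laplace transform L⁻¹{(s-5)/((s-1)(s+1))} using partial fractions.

Using partial fractions, f(t) = (-4e^t + 6e^(-t))/2

Final answer: (-4e^t + 6e^(-t))/2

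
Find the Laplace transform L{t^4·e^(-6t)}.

L{t^n·e^(at)} = n!/(s-a)^(n+1), so L{t^4·e^(-6t)} = 24/(s+6)^5

Final answer: 24/(s+6)^5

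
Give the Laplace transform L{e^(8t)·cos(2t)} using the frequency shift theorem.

Frequency shift: L{e^(at)f(t)} = F(s-a). L{e^(8t)·cos(2t)} = (s-8)/((s-8)² + 4)

Final answer: (s-8)/((s-8)² + 4)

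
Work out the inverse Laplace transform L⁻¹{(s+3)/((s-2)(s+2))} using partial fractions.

Using partial fractions, f(t) = (5e^(2t) - e^(-2t))/4

Final answer: (5e^(2t) - e^(-2t))/4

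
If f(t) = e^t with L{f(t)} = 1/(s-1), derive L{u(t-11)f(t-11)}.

Time shift theorem: L{u(t-a)f(t-a)} = e^(-as)F(s). Here a=11, F(s) = 1/(s-1), so L{u(t-11)f(t-11)} = e^(-11s)·1/(s-1)

Final answer: e^(-11s)·1/(s-1)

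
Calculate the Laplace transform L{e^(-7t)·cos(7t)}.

L{e^(at)·cos(ωt)} = (s-a)/((s-a)² + ω²), so L{e^(-7t)·cos(7t)} = (s+7)/((s+7)² + 49)

Final answer: (s+7)/((s+7)² + 49)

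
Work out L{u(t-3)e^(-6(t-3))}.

u(t-a)f(t-a) with f(t)=e^(-6t). L{e^(-6t)} = 1/(s+6). By time shift: e^(-3s)/(s+6)

Final answer: e^(-3s)/(s+6)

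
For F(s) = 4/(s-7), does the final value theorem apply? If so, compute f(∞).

sF(s) = 4s/(s-7) has a pole at s = 7 in the right half-plane. Theorem does NOT apply (unstable system; f(t) = 4·e^(7t) grows without bound).

Final answer: Not applicable (unstable)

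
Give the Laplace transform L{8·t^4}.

L{t^n} = n!/s^(n+1), so L{t^4} = 24/s^5. Then L{8·t^4} = 8·24/s^5 = 192/s^5

Final answer: 192/s^5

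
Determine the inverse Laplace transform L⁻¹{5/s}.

L⁻¹{c/s} = c, so L⁻¹{5/s} = 5

Final answer: 5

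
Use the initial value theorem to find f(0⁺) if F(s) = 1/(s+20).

f(0⁺) = lim_{s→∞} s·1/(s+20) = lim_{s→∞} s/(s+20) = 1

Final answer: 1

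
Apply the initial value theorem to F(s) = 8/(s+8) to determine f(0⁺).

f(0⁺) = lim_{s→∞} s·8/(s+8) = lim_{s→∞} 8s/(s+8) = 8

Final answer: 8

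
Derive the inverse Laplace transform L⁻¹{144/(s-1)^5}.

L⁻¹{n!/(s-a)^(n+1)} = t^n·e^(at) with n=4, a=1. So L⁻¹{24/(s-1)^5} = t^4·e^t, and L⁻¹{144/(s-1)^5} = (144/24)·t^4·e^t = 6·t^4·e^t

Final answer: 6·t^4·e^t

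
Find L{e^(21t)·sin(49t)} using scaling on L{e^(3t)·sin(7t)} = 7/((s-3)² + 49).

Scaling with a=7: L{e^(21t)·sin(49t)} = (1/7) · 7/((s/7-3)² + 49). Simplifying: 49/((s-21)² + 2401)

Final answer: 49/((s-21)² + 2401)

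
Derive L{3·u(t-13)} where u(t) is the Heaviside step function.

L{u(t-a)} = e^(-as)/s. Here a=13, so L{u(t-13)} = e^(-13s)/s, and L{3·u(t-13)} = 3·e^(-13s)/s

Final answer: 3·e^(-13s)/s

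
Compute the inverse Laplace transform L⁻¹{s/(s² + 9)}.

L⁻¹{s/(s² + 9)} = cos(3t)

Final answer: cos(3t)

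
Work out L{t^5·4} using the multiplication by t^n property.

L{4} = 4/s. d^1/ds^1[1/s] = -1/s². d^2/ds^2[1/s] = 2/s^3. d^3/ds^3[1/s] = -6/s^4. d^4/ds^4[1/s] = 24/s^5. d^5/ds^5[1/s] = -120/s^6. So L{t^5} = (-1)^{5}·-120/s^6 = 120/s^6. Then L{t^5·4} = 4·120/s^6 = 480/s^6

Final answer: 480/s^6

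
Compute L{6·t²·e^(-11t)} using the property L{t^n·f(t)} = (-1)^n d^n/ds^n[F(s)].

L{e^(-11t)} = 1/(s+11). d/ds[1/(s+11)] = -1/(s+11)². d²/ds²[1/(s+11)] = 2/(s+11)³. So L{t²·e^(-11t)} = (-1)² · 2/(s+11)³ = 2/(s+11)³. Then L{6·t²·e^(-11t)} = 6·2/(s+11)³ = 12/(s+11)³

Final answer: 12/(s+11)³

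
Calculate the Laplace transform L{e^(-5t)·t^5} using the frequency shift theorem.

L{e^(at)·t^n} = n!/(s-a)^(n+1), so L{e^(-5t)·t^5} = 120/(s+5)^6

Final answer: 120/(s+5)^6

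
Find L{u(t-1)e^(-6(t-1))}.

u(t-a)f(t-a) with f(t)=e^(-6t). L{e^(-6t)} = 1/(s+6). By time shift: e^(-s)/(s+6)

Final answer: e^(-s)/(s+6)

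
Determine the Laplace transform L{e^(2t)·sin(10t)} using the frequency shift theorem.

Frequency shift: L{e^(at)f(t)} = F(s-a). L{e^(2t)·sin(10t)} = 10/((s-2)² + 100)

Final answer: 10/((s-2)² + 100)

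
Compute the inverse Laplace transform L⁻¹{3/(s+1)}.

L⁻¹{1/(s-a)} = e^(at), so L⁻¹{1/(s+1)} = e^(-t), and L⁻¹{3/(s+1)} = 3·e^(-t)

Final answer: 3·e^(-t)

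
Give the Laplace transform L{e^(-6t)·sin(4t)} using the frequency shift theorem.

Frequency shift: L{e^(at)f(t)} = F(s-a). L{e^(-6t)·sin(4t)} = 4/((s+6)² + 16)

Final answer: 4/((s+6)² + 16)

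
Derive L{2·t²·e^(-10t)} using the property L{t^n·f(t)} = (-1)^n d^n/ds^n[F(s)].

L{e^(-10t)} = 1/(s+10). d/ds[1/(s+10)] = -1/(s+10)². d²/ds²[1/(s+10)] = 2/(s+10)³. So L{t²·e^(-10t)} = (-1)² · 2/(s+10)³ = 2/(s+10)³. Then L{2·t²·e^(-10t)} = 2·2/(s+10)³ = 4/(s+10)³

Final answer: 4/(s+10)³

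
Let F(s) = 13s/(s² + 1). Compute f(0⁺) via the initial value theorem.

f(0⁺) = lim_{s→∞} s·13s/(s² + 1) = lim_{s→∞} 13s²/(s² + 1) = 13

Final answer: 13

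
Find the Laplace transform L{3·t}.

L{t^n} = n!/s^(n+1), so L{t} = 1/s^2. Then L{3·t} = 3·1/s^2 = 3/s^2

Final answer: 3/s^2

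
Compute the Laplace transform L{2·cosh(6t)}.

L{cosh(ωt)} = s/(s² - ω²), so L{cosh(6t)} = s/(s² - 36). Then L{2·cosh(6t)} = 2·s/(s² - 36) = 2s/(s² - 36)

Final answer: 2s/(s² - 36)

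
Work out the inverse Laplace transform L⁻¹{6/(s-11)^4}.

L⁻¹{n!/(s-a)^(n+1)} = t^n·e^(at), so L⁻¹{6/(s-11)^4} = t^3·e^(11t)

Final answer: t^3·e^(11t)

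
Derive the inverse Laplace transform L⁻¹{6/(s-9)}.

L⁻¹{1/(s-a)} = e^(at), so L⁻¹{1/(s-9)} = e^(9t), and L⁻¹{6/(s-9)} = 6·e^(9t)

Final answer: 6·e^(9t)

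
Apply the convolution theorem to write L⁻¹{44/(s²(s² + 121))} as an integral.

44/(s²(s² + 121)) = (1/s²)·(44/(s² + 121)) = L{t}·L{4·sin(11t)}. So f(t) = t*(4·sin(11t)) = ∫₀ᵗ 4τ·sin(11(t-τ)) dτ

Final answer: ∫₀ᵗ 4τ·sin(11(t-τ)) dτ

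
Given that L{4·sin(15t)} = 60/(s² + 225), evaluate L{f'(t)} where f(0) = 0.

L{f'(t)} = s·F(s) - f(0) = s·60/(s² + 225) - 0 = 60s/(s² + 225)

Final answer: 60s/(s² + 225)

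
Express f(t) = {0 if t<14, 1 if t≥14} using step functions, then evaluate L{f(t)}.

f(t) = u(t-14). L{u(t-14)} = e^(-14s)/s, so L{f(t)} = e^(-14s)/s

Final answer: e^(-14s)/s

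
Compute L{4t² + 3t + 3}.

L{4t² + 3t + 3} = 4·2/s³ + 3/s² + 3/s = 8/s³ + 3/s² + 3/s

Final answer: 8/s³ + 3/s² + 3/s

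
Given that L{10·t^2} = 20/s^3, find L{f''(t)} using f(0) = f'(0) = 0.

L{f''(t)} = s²F(s) - sf(0) - f'(0) = s²·20/s^3 - 0 - 0 = 20/s

Final answer: 20/s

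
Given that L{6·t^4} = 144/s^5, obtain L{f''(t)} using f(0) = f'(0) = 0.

L{f''(t)} = s²F(s) - sf(0) - f'(0) = s²·144/s^5 - 0 - 0 = 144/s^3

Final answer: 144/s^3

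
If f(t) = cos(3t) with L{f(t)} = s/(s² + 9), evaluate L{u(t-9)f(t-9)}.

Time shift theorem: L{u(t-a)f(t-a)} = e^(-as)F(s). Here a=9, F(s) = s/(s² + 9), so L{u(t-9)f(t-9)} = e^(-9s)·s/(s² + 9)

Final answer: e^(-9s)·s/(s² + 9)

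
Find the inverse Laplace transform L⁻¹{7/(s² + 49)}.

L⁻¹{7/(s² + 49)} = sin(7t)

Final answer: sin(7t)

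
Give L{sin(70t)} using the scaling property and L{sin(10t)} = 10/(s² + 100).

Using L{f(at)} = (1/a)F(s/a) with a=7: L{sin(70t)} = (1/7) · 10/((s/7)² + 100) = (1/7) · 10·49/(s² + 4900) = 70/(s² + 4900)

Final answer: 70/(s² + 4900)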